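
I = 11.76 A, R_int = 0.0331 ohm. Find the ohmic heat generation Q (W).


Q = I^2 * R = 11.76^2 * 0.0331 = 4.578 W

4.578 W


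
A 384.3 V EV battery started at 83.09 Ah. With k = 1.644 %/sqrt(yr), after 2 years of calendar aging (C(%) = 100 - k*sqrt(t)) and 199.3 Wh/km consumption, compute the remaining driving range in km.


Step 1: capacity retention = 100 - 1.644 * sqrt(2) = 100 - 1.644 * 1.4142 = 97.675%
Step 2: C_now = 83.09 * 97.675/100 = 81.158 Ah
Step 3: E_pack = V * C_now = 384.3 * 81.158 = 31189 Wh
Step 4: range = E_pack / consumption = 31189 / 199.3 = 156.5 km

156.5 km


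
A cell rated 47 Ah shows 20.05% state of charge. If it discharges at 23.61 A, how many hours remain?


Step 1: remaining = SOC/100 * C_total = 20.05/100 * 47 = 9.4235 Ah
Step 2: t = remaining / I = 9.4235 / 23.61 = 0.3991 hr

0.3991 hr


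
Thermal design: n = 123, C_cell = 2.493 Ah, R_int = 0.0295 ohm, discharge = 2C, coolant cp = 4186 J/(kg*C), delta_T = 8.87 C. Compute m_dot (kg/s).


Step 1: I = 2 * 2.493 = 4.986 A
Step 2: Q_cell = I^2 * R = 4.986^2 * 0.0295 = 0.73338 W
Step 3: Q_total = 123 * 0.73338 = 90.206 W
Step 4: m_dot = Q_total / (cp * dT) = 90.206 / (4186 * 8.87) = 0.002429 kg/s

0.002429 kg/s


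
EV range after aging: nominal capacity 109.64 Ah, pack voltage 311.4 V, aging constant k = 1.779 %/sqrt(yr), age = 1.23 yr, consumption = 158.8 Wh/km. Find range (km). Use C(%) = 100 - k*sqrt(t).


Step 1: capacity retention = 100 - 1.779 * sqrt(1.23) = 100 - 1.779 * 1.1091 = 98.027%
Step 2: C_now = 109.64 * 98.027/100 = 107.48 Ah
Step 3: E_pack = V * C_now = 311.4 * 107.48 = 33469 Wh
Step 4: range = E_pack / consumption = 33469 / 158.8 = 210.8 km

210.8 km


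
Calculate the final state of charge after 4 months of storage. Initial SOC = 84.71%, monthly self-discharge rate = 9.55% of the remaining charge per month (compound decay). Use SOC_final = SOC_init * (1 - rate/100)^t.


Monthly retention factor = 1 - 9.55/100 = 0.9045
Over 4 months: factor^4 = 0.66932
SOC_final = 84.71 * 0.66932 = 56.70%

56.70%


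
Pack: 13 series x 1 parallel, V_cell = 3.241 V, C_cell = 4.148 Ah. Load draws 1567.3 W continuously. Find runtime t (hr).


Step 1: E_pack = Ns * V_cell * Np * C_cell = 13 * 3.241 * 1 * 4.148 = 174.77 Wh
Step 2: t = E_pack / P = 174.77 / 1567.3 = 0.1115 hr

0.1115 hr


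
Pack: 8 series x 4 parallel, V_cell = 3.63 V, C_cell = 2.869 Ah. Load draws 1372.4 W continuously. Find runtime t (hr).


Step 1: E_pack = Ns * V_cell * Np * C_cell = 8 * 3.63 * 4 * 2.869 = 333.26 Wh
Step 2: t = E_pack / P = 333.26 / 1372.4 = 0.2428 hr

0.2428 hr


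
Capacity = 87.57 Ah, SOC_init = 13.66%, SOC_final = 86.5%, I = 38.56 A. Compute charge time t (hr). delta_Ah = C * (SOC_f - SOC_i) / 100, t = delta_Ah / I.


Step 1: dSOC = 86.5% - 13.66% = 72.84%
Step 2: delta_Ah = 87.57 * 72.84 / 100 = 63.786 Ah
Step 3: t = 63.786 / 38.56 = 1.654 hr

1.654 hr


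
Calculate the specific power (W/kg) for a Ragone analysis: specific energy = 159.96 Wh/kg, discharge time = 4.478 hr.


Specific power = 159.96 Wh/kg / 4.478 hr = 35.72 W/kg

35.72 W/kg


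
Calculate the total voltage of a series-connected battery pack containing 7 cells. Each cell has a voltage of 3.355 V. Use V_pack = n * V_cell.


V_pack = n * V_cell = 7 * 3.355 = 23.485 V

23.485 V


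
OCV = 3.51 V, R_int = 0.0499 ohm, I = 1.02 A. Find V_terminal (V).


V = OCV - I*R = 3.51 - 1.02 * 0.0499 = 3.459 V

3.459 V


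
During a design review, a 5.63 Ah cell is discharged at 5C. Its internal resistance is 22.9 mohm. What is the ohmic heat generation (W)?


Convert: R = 22.9 mohm = 0.0229 ohm
Step 1: I = C_rate * capacity = 5 * 5.63 = 28.15 A
Step 2: Q = I^2 * R = 28.15^2 * 0.0229 = 792.42 * 0.0229 = 18.15 W

18.15 W


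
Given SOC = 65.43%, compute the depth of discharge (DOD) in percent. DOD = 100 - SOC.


Complement of SOC: DOD = 100% - 65.43% = 34.57%

34.57%


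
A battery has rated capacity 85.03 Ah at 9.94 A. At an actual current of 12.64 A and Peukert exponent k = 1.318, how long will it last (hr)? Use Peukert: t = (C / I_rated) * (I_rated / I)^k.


t_rated = C / I_rated = 85.03 / 9.94 = 8.5543 hr
(I_rated/I)^k = (0.78639)^1.318 = 0.72854
t = t_rated * (I_rated/I)^k = 8.5543 * 0.72854 = 6.232 hr

6.232 hr


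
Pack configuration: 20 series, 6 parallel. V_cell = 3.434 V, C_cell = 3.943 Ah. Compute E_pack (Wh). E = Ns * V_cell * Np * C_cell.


E = Ns * Vcell * Np * Ccell = 20 * 3.434 * 6 * 3.943 = 1625 Wh

1625 Wh


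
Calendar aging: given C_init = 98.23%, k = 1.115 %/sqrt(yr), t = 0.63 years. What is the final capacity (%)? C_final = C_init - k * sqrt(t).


Step 1: sqrt(0.63 yr) = 0.79373
Step 2: drop = 1.115 * 0.79373 = 0.88501
Step 3: C_final = 98.23 - 0.88501 = 97.34%

97.34%


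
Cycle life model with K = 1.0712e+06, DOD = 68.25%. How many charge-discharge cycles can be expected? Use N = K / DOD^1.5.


DOD^1.5 = 563.84
N = K / DOD^1.5 = 1.0712e+06 / 563.84 = 1900

1900 cycles


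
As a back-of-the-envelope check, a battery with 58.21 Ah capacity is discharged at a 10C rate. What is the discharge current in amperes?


I = C_rate * capacity = 10 * 58.21 = 582.1 A

582.1 A


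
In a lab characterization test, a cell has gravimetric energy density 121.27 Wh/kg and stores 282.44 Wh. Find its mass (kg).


m = E / ED = 282.44 / 121.27 = 2.329 kg

2.329 kg


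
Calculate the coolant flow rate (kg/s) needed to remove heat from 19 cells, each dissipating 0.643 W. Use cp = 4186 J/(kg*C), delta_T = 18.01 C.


Q_total = 19 * 0.643 = 12.217 W
m_dot = Q_total / (cp * dT) = 12.217 / (4186 * 18.01) = 1.621e-04 kg/s

1.621e-04 kg/s


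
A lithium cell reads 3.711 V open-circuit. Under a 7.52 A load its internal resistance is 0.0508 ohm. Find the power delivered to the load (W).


Step 1: V_terminal = OCV - I*R = 3.711 - 7.52 * 0.0508 = 3.329 V
Step 2: P_out = V_terminal * I = 3.329 * 7.52 = 25.03 W

25.03 W


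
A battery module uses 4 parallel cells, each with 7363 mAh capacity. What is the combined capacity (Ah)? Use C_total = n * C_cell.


Convert: C_cell = 7363 mAh = 7.363 Ah
C_total = 4 * 7.363 = 29.452 Ah

29.452 Ah


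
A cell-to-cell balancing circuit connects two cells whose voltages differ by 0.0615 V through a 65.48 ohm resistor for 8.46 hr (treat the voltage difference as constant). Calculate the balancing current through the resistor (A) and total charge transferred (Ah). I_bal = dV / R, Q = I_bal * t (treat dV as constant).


First, Ohm's law: I_bal = 0.0615 V / 65.48 ohm = 9.3922e-04 A
Then Q = I * t = 9.3922e-04 A * 8.46 hr = 0.007946 Ah

I=9.3922e-04 A, Q=0.007946 Ah


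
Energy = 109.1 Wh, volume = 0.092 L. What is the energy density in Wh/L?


Volumetric ED = 109.1 Wh / 0.092 L = 1186 Wh/L

1186 Wh/L


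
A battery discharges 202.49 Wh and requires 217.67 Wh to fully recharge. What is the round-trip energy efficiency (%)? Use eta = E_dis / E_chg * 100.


eta_e = E_dis / E_chg * 100 = 202.49 / 217.67 * 100 = 93.03%

93.03%


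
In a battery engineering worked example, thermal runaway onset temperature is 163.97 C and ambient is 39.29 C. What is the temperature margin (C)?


margin = T_onset - T_ambient = 163.97 - 39.29 = 124.68 C

124.68 C


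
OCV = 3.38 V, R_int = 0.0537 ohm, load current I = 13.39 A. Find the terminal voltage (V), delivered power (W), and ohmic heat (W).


Step 1: V_terminal = OCV - I*R = 3.38 - 13.39 * 0.0537 = 2.661 V
Step 2: P_out = V_terminal * I = 2.661 * 13.39 = 35.63 W
Step 3: Q = I^2 * R = 13.39^2 * 0.0537 = 9.628 W

V=2.661 V, P=35.63 W, Q=9.628 W


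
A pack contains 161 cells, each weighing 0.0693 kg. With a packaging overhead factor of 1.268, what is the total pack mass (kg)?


m_pack = n * m_cell * overhead = 161 * 0.0693 * 1.268 = 14.15 kg

14.15 kg


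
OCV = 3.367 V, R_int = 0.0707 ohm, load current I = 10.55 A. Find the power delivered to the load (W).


Step 1: V_terminal = OCV - I*R = 3.367 - 10.55 * 0.0707 = 2.6211 V
Step 2: P_out = V_terminal * I = 2.6211 * 10.55 = 27.65 W

27.65 W


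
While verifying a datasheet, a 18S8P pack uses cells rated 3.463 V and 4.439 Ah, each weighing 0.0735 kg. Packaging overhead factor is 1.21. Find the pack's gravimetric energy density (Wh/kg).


Step 1: V_pack = 18 * 3.463 = 62.334 V
Step 2: C_pack = 8 * 4.439 = 35.512 Ah
Step 3: E_pack = V_pack * C_pack = 62.334 * 35.512 = 2213.6 Wh
Step 4: m_pack = 18 * 8 * 0.0735 * 1.21 = 12.807 kg
Step 5: ED = E_pack / m_pack = 2213.6 / 12.807 = 172.8 Wh/kg

172.8 Wh/kg


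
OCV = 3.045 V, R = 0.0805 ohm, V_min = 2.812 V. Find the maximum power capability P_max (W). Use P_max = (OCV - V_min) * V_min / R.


P_max = (OCV - V_min) * V_min / R = (3.045 - 2.812) * 2.812 / 0.0805 = 0.233 * 2.812 / 0.0805 = 8.139 W

8.139 W


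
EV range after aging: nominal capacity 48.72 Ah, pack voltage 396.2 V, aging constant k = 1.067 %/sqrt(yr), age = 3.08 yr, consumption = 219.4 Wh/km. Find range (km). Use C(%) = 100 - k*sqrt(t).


Step 1: capacity retention = 100 - 1.067 * sqrt(3.08) = 100 - 1.067 * 1.755 = 98.127%
Step 2: C_now = 48.72 * 98.127/100 = 47.807 Ah
Step 3: E_pack = V * C_now = 396.2 * 47.807 = 18941 Wh
Step 4: range = E_pack / consumption = 18941 / 219.4 = 86.33 km

86.33 km


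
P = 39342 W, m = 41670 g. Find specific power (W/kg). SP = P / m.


Convert: m = 41670 g = 41.67 kg
SP = P / m = 39342 / 41.67 = 944.1 W/kg

944.1 W/kg


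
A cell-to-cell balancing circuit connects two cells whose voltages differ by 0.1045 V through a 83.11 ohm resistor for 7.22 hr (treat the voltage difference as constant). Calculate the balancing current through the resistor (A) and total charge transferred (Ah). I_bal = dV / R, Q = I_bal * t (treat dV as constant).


I_bal = dV / R = 0.1045 / 83.11 = 0.0012574 A
Q = I_bal * t = 0.0012574 * 7.22 = 0.009078 Ah

I=0.0012574 A, Q=0.009078 Ah


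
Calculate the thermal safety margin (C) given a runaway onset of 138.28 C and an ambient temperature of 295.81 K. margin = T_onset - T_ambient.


Convert: T_ambient = 295.81 K = 22.66 C
margin = 138.28 - 22.66 = 115.62 C

115.62 C


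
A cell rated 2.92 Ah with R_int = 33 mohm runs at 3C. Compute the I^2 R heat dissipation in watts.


Convert: R = 33 mohm = 0.033 ohm
Step 1: I = C_rate * capacity = 3 * 2.92 = 8.76 A
Step 2: Q = I^2 * R = 8.76^2 * 0.033 = 76.738 * 0.033 = 2.532 W

2.532 W


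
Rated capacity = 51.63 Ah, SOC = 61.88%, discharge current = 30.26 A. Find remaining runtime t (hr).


Step 1: remaining = SOC/100 * C_total = 61.88/100 * 51.63 = 31.949 Ah
Step 2: t = remaining / I = 31.949 / 30.26 = 1.056 hr

1.056 hr


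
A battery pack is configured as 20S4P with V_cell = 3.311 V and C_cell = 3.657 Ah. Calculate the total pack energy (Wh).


V_pack = 20 * 3.311 = 66.22 V
C_pack = 4 * 3.657 = 14.628 Ah
E = V_pack * C_pack = 66.22 * 14.628 = 968.7 Wh

968.7 Wh


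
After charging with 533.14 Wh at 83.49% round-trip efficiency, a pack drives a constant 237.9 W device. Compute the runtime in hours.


Step 1: E_discharge = eta/100 * E_charge = 83.49/100 * 533.14 = 445.12 Wh
Step 2: t = E_discharge / P = 445.12 / 237.9 = 1.871 hr

1.871 hr


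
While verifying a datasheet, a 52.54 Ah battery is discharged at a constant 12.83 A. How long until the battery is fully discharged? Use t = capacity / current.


t = capacity / current = 52.54 / 12.83 = 4.095 hr

4.095 hr


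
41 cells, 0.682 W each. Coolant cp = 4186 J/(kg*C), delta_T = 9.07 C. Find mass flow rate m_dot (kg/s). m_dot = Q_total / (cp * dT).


Step 1: Total heat Q = 41 * 0.682 W = 27.962 W
Step 2: denom = cp * dT = 4186 * 9.07 = 37967
Step 3: m_dot = 27.962 / 37967 = 7.365e-04 kg/s

7.365e-04 kg/s


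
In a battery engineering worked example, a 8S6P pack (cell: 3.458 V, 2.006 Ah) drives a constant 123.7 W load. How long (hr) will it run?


Step 1: E_pack = Ns * V_cell * Np * C_cell = 8 * 3.458 * 6 * 2.006 = 332.96 Wh
Step 2: t = E_pack / P = 332.96 / 123.7 = 2.692 hr

2.692 hr


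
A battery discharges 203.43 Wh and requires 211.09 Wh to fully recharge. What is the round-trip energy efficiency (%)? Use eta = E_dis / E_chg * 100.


eta_e = E_dis / E_chg * 100 = 203.43 / 211.09 * 100 = 96.37%

96.37%


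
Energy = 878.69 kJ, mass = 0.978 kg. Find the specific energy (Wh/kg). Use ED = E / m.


Convert: E = 878.69 kJ = 244.08 Wh
ED = E / m = 244.08 / 0.978 = 249.6 Wh/kg

249.6 Wh/kg


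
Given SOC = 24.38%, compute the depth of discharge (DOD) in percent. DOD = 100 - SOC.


DOD = 100 - SOC = 100 - 24.38 = 75.62%

75.62%


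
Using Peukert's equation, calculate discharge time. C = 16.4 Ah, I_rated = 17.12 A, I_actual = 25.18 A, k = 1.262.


t_rated = C / I_rated = 16.4 / 17.12 = 0.95794 hr
(I_rated/I)^k = (0.6799)^1.262 = 0.61453
t = t_rated * (I_rated/I)^k = 0.95794 * 0.61453 = 0.5887 hr

0.5887 hr


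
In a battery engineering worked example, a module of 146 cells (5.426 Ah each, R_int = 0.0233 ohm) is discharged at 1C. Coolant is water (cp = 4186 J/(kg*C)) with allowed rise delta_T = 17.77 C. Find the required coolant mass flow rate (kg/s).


Step 1: I = 1 * 5.426 = 5.426 A
Step 2: Q_cell = I^2 * R = 5.426^2 * 0.0233 = 0.68599 W
Step 3: Q_total = 146 * 0.68599 = 100.15 W
Step 4: m_dot = Q_total / (cp * dT) = 100.15 / (4186 * 17.77) = 0.001346 kg/s

0.001346 kg/s


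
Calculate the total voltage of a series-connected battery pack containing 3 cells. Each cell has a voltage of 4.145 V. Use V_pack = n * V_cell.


V_pack = n * V_cell = 3 * 4.145 = 12.435 V

12.435 V


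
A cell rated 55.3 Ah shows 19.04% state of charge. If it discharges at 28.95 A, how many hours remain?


Step 1: remaining = SOC/100 * C_total = 19.04/100 * 55.3 = 10.529 Ah
Step 2: t = remaining / I = 10.529 / 28.95 = 0.3637 hr

0.3637 hr


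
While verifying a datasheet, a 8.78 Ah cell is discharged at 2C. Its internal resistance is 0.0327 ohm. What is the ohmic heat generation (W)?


Step 1: I = C_rate * capacity = 2 * 8.78 = 17.56 A
Step 2: Q = I^2 * R = 17.56^2 * 0.0327 = 308.35 * 0.0327 = 10.08 W

10.08 W


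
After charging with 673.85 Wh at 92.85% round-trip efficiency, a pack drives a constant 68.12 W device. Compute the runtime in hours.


Step 1: E_discharge = eta/100 * E_charge = 92.85/100 * 673.85 = 625.67 Wh
Step 2: t = E_discharge / P = 625.67 / 68.12 = 9.185 hr

9.185 hr


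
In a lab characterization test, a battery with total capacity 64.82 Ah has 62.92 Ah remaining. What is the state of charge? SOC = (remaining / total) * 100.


SOC = (remaining / total) * 100 = (62.92 / 64.82) * 100 = 97.07%

97.07%


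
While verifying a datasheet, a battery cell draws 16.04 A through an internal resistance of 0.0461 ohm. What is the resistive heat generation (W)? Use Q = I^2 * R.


Q = I^2 * R = 16.04^2 * 0.0461 = 11.86 W

11.86 W


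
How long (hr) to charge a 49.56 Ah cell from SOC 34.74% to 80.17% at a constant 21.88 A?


Step 1: dSOC = 80.17% - 34.74% = 45.43%
Step 2: delta_Ah = 49.56 * 45.43 / 100 = 22.515 Ah
Step 3: t = 22.515 / 21.88 = 1.029 hr

1.029 hr


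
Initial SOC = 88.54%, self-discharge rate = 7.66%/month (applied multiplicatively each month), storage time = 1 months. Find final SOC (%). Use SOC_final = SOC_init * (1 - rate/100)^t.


decay = (1 - 7.66/100)^1 = 0.9234
SOC_final = 88.54 * 0.9234 = 81.76%

81.76%


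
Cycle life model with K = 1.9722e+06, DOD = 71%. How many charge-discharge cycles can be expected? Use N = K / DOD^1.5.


Step 1: DOD^1.5 = 71^1.5 = 598.26
Step 2: N = 1.9722e+06 / 598.26 = 3297 cycles

3297 cycles


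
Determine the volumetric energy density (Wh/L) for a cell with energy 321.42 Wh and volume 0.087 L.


Volumetric ED = 321.42 Wh / 0.087 L = 3694 Wh/L

3694 Wh/L


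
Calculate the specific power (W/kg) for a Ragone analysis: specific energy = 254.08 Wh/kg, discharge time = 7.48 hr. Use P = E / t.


Specific power = 254.08 Wh/kg / 7.48 hr = 33.97 W/kg

33.97 W/kg


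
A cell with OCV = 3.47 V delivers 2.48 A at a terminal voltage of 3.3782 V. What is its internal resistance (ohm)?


R = (OCV - V) / I = (3.47 - 3.3782) / 2.48 = 0.03702 ohm

0.03702 ohm


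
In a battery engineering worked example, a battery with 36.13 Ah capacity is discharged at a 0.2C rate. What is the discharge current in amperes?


I = C_rate * capacity = 0.2 * 36.13 = 7.226 A

7.226 A


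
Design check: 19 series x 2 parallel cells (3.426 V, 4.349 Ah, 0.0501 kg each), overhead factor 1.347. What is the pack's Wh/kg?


Step 1: V_pack = 19 * 3.426 = 65.094 V
Step 2: C_pack = 2 * 4.349 = 8.698 Ah
Step 3: E_pack = V_pack * C_pack = 65.094 * 8.698 = 566.19 Wh
Step 4: m_pack = 19 * 2 * 0.0501 * 1.347 = 2.5644 kg
Step 5: ED = E_pack / m_pack = 566.19 / 2.5644 = 220.8 Wh/kg

220.8 Wh/kg


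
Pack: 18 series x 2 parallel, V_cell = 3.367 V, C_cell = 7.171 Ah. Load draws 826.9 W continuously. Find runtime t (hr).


Step 1: E_pack = Ns * V_cell * Np * C_cell = 18 * 3.367 * 2 * 7.171 = 869.21 Wh
Step 2: t = E_pack / P = 869.21 / 826.9 = 1.051 hr

1.051 hr


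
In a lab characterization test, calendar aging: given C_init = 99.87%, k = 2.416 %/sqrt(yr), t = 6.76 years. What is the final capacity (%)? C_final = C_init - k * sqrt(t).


sqrt(t) = sqrt(6.76) = 2.6
C_final = 99.87 - 2.416 * 2.6 = 93.59%

93.59%


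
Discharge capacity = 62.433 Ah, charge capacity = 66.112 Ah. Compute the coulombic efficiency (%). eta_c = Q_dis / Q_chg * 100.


eta_c = Q_dis / Q_chg * 100 = 62.433 / 66.112 * 100 = 94.44%

94.44%


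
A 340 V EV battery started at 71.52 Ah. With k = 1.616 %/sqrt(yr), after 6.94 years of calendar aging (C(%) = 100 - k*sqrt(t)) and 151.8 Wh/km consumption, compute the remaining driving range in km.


Step 1: capacity retention = 100 - 1.616 * sqrt(6.94) = 100 - 1.616 * 2.6344 = 95.743%
Step 2: C_now = 71.52 * 95.743/100 = 68.475 Ah
Step 3: E_pack = V * C_now = 340 * 68.475 = 23282 Wh
Step 4: range = E_pack / consumption = 23282 / 151.8 = 153.4 km

153.4 km


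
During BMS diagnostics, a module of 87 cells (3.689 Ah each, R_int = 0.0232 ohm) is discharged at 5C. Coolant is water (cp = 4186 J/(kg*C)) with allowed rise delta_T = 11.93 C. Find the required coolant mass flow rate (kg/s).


Step 1: I = 5 * 3.689 = 18.445 A
Step 2: Q_cell = I^2 * R = 18.445^2 * 0.0232 = 7.8931 W
Step 3: Q_total = 87 * 7.8931 = 686.7 W
Step 4: m_dot = Q_total / (cp * dT) = 686.7 / (4186 * 11.93) = 0.01375 kg/s

0.01375 kg/s


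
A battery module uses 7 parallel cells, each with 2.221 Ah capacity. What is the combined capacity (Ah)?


Parallel capacities add: 7 * 2.221 Ah = 15.547 Ah

15.547 Ah


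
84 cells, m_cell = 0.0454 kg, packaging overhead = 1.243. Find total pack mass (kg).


m_pack = n * m_cell * overhead = 84 * 0.0454 * 1.243 = 4.740 kg

4.740 kg


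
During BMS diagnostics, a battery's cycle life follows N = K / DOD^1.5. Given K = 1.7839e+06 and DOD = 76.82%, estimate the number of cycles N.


DOD^1.5 = 673.3
N = K / DOD^1.5 = 1.7839e+06 / 673.3 = 2649

2649 cycles


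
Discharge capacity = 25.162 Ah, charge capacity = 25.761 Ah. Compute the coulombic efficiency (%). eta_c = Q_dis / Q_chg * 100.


eta_c = Q_dis / Q_chg * 100 = 25.162 / 25.761 * 100 = 97.67%

97.67%


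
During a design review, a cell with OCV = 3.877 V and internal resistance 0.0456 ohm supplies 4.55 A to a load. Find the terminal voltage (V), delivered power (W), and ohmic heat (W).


Step 1: V_terminal = OCV - I*R = 3.877 - 4.55 * 0.0456 = 3.6695 V
Step 2: P_out = V_terminal * I = 3.6695 * 4.55 = 16.70 W
Step 3: Q = I^2 * R = 4.55^2 * 0.0456 = 0.9440 W

V=3.6695 V, P=16.70 W, Q=0.9440 W


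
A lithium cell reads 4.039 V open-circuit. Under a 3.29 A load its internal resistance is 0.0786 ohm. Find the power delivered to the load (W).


Step 1: V_terminal = OCV - I*R = 4.039 - 3.29 * 0.0786 = 3.7804 V
Step 2: P_out = V_terminal * I = 3.7804 * 3.29 = 12.44 W

12.44 W


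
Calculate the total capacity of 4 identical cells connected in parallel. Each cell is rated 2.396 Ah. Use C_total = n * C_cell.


C_total = 4 * 2.396 = 9.584 Ah

9.584 Ah


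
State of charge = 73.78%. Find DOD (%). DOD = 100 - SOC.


DOD = 100 - SOC = 100 - 73.78 = 26.22%

26.22%


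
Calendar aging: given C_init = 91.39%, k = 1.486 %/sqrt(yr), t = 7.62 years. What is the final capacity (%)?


Step 1: sqrt(7.62 yr) = 2.7604
Step 2: drop = 1.486 * 2.7604 = 4.102
Step 3: C_final = 91.39 - 4.102 = 87.29%

87.29%


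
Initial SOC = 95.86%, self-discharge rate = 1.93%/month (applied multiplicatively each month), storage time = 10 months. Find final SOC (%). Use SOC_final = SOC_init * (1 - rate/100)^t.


decay = (1 - 1.93/100)^10 = 0.82293
SOC_final = 95.86 * 0.82293 = 78.89%

78.89%


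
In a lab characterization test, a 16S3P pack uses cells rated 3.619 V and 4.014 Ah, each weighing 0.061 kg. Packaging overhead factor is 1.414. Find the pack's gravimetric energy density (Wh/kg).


Step 1: V_pack = 16 * 3.619 = 57.904 V
Step 2: C_pack = 3 * 4.014 = 12.042 Ah
Step 3: E_pack = V_pack * C_pack = 57.904 * 12.042 = 697.28 Wh
Step 4: m_pack = 16 * 3 * 0.061 * 1.414 = 4.1402 kg
Step 5: ED = E_pack / m_pack = 697.28 / 4.1402 = 168.4 Wh/kg

168.4 Wh/kg


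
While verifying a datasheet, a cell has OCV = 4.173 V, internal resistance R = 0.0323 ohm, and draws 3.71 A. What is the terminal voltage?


IR drop = 3.71 * 0.0323 = 0.11983 V
V = 4.173 - 0.11983 = 4.053 V

4.053 V


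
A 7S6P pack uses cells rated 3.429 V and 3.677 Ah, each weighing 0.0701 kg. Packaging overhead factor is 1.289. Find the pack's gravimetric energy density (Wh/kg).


Step 1: V_pack = 7 * 3.429 = 24.003 V
Step 2: C_pack = 6 * 3.677 = 22.062 Ah
Step 3: E_pack = V_pack * C_pack = 24.003 * 22.062 = 529.55 Wh
Step 4: m_pack = 7 * 6 * 0.0701 * 1.289 = 3.7951 kg
Step 5: ED = E_pack / m_pack = 529.55 / 3.7951 = 139.5 Wh/kg

139.5 Wh/kg


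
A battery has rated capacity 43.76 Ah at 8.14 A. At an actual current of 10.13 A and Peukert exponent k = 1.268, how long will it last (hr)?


t_rated = C / I_rated = 43.76 / 8.14 = 5.3759 hr
(I_rated/I)^k = (0.80355)^1.268 = 0.7578
t = t_rated * (I_rated/I)^k = 5.3759 * 0.7578 = 4.074 hr

4.074 hr


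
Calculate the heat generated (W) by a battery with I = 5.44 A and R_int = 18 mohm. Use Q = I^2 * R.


Convert: R = 18 mohm = 0.018 ohm
Q = I^2 * R = 5.44^2 * 0.018 = 0.5327 W

0.5327 W


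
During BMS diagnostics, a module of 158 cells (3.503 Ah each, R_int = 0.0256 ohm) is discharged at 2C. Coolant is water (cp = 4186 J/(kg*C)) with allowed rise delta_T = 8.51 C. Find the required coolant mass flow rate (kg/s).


Step 1: I = 2 * 3.503 = 7.006 A
Step 2: Q_cell = I^2 * R = 7.006^2 * 0.0256 = 1.2566 W
Step 3: Q_total = 158 * 1.2566 = 198.54 W
Step 4: m_dot = Q_total / (cp * dT) = 198.54 / (4186 * 8.51) = 0.005573 kg/s

0.005573 kg/s


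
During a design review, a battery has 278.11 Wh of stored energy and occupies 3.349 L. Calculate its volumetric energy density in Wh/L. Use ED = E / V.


ED = E / V = 278.11 / 3.349 = 83.04 Wh/L

83.04 Wh/L


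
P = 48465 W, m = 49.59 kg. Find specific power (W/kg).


Specific power = 48465 W / 49.59 kg = 977.3 W/kg

977.3 W/kg


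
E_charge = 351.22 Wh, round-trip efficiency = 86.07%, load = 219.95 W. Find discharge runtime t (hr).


Step 1: E_discharge = eta/100 * E_charge = 86.07/100 * 351.22 = 302.3 Wh
Step 2: t = E_discharge / P = 302.3 / 219.95 = 1.374 hr

1.374 hr


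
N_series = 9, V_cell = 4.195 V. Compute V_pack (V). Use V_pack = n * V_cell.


With 9 cells in series at 4.195 V each, V_pack = 37.755 V

37.755 V


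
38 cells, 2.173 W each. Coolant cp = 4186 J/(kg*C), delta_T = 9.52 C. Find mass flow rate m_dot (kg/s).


Q_total = 38 * 2.173 = 82.574 W
m_dot = Q_total / (cp * dT) = 82.574 / (4186 * 9.52) = 0.002072 kg/s

0.002072 kg/s


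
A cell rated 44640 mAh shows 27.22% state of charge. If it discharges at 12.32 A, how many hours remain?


Convert: C_total = 44640 mAh = 44.64 Ah
Step 1: remaining = SOC/100 * C_total = 27.22/100 * 44.64 = 12.151 Ah
Step 2: t = remaining / I = 12.151 / 12.32 = 0.9863 hr

0.9863 hr


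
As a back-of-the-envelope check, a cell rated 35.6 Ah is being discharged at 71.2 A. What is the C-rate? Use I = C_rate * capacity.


C_rate = I / capacity = 71.2 / 35.6 = 2C

2C


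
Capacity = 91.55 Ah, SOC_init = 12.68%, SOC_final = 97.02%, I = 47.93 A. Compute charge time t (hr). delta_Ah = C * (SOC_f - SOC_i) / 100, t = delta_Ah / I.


Step 1: dSOC = 97.02% - 12.68% = 84.34%
Step 2: delta_Ah = 91.55 * 84.34 / 100 = 77.213 Ah
Step 3: t = 77.213 / 47.93 = 1.611 hr

1.611 hr


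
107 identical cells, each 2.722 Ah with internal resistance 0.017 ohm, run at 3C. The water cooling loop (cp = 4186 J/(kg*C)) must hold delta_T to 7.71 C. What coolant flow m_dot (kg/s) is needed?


Step 1: I = 3 * 2.722 = 8.166 A
Step 2: Q_cell = I^2 * R = 8.166^2 * 0.017 = 1.1336 W
Step 3: Q_total = 107 * 1.1336 = 121.3 W
Step 4: m_dot = Q_total / (cp * dT) = 121.3 / (4186 * 7.71) = 0.003758 kg/s

0.003758 kg/s


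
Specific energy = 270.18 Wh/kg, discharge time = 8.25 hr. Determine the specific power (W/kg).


Specific power = 270.18 Wh/kg / 8.25 hr = 32.75 W/kg

32.75 W/kg


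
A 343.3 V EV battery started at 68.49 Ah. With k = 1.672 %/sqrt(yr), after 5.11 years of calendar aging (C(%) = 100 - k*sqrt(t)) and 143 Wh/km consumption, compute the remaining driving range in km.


Step 1: capacity retention = 100 - 1.672 * sqrt(5.11) = 100 - 1.672 * 2.2605 = 96.22%
Step 2: C_now = 68.49 * 96.22/100 = 65.901 Ah
Step 3: E_pack = V * C_now = 343.3 * 65.901 = 22624 Wh
Step 4: range = E_pack / consumption = 22624 / 143 = 158.2 km

158.2 km


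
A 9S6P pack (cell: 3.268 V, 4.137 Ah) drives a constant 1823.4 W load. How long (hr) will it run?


Step 1: E_pack = Ns * V_cell * Np * C_cell = 9 * 3.268 * 6 * 4.137 = 730.06 Wh
Step 2: t = E_pack / P = 730.06 / 1823.4 = 0.4004 hr

0.4004 hr


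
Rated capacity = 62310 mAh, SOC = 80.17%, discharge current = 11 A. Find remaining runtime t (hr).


Convert: C_total = 62310 mAh = 62.31 Ah
Step 1: remaining = SOC/100 * C_total = 80.17/100 * 62.31 = 49.954 Ah
Step 2: t = remaining / I = 49.954 / 11 = 4.541 hr

4.541 hr


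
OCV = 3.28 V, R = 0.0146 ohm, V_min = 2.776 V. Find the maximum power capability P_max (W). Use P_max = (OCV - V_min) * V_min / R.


dV = OCV - V_min = 0.504 V (so I_max = dV / R)
P_max = dV * V_min / R = 0.504 * 2.776 / 0.0146 = 95.83 W

95.83 W


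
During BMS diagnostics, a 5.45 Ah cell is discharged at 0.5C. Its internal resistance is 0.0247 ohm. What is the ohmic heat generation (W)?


Step 1: I = C_rate * capacity = 0.5 * 5.45 = 2.725 A
Step 2: Q = I^2 * R = 2.725^2 * 0.0247 = 7.4256 * 0.0247 = 0.1834 W

0.1834 W


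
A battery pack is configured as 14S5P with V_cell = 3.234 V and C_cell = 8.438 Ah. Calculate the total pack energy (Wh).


V_pack = 14 * 3.234 = 45.276 V
C_pack = 5 * 8.438 = 42.19 Ah
E = V_pack * C_pack = 45.276 * 42.19 = 1910 Wh

1910 Wh


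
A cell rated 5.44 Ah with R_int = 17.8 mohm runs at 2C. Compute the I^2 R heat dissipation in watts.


Convert: R = 17.8 mohm = 0.0178 ohm
Step 1: I = C_rate * capacity = 2 * 5.44 = 10.88 A
Step 2: Q = I^2 * R = 10.88^2 * 0.0178 = 118.37 * 0.0178 = 2.107 W

2.107 W


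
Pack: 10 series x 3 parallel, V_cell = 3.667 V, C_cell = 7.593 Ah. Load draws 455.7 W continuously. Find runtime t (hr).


Step 1: E_pack = Ns * V_cell * Np * C_cell = 10 * 3.667 * 3 * 7.593 = 835.31 Wh
Step 2: t = E_pack / P = 835.31 / 455.7 = 1.833 hr

1.833 hr


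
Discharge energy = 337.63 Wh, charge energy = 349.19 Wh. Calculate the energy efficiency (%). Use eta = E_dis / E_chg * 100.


Round-trip efficiency = 337.63/349.19 * 100% = 96.69%

96.69%


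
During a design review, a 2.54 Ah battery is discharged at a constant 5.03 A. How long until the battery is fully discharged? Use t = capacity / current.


t = capacity / current = 2.54 / 5.03 = 0.5050 hr

0.5050 hr


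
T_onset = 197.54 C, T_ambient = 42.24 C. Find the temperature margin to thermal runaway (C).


margin = T_onset - T_ambient = 197.54 - 42.24 = 155.3 C

155.3 C


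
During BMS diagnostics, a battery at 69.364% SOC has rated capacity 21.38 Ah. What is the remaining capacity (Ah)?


remaining = SOC / 100 * total = 69.364 / 100 * 21.38 = 14.83 Ah

14.83 Ah


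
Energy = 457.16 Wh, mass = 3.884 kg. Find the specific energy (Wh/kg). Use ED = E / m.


Specific energy = 457.16 Wh / 3.884 kg = 117.7 Wh/kg

117.7 Wh/kg


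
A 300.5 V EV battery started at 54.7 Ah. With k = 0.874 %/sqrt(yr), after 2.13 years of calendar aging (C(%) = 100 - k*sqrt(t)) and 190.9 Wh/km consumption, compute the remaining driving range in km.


Step 1: capacity retention = 100 - 0.874 * sqrt(2.13) = 100 - 0.874 * 1.4595 = 98.724%
Step 2: C_now = 54.7 * 98.724/100 = 54.002 Ah
Step 3: E_pack = V * C_now = 300.5 * 54.002 = 16228 Wh
Step 4: range = E_pack / consumption = 16228 / 190.9 = 85.01 km

85.01 km


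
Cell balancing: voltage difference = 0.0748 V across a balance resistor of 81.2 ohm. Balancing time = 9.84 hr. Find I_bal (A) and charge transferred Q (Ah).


First, Ohm's law: I_bal = 0.0748 V / 81.2 ohm = 9.2118e-04 A
Then Q = I * t = 9.2118e-04 A * 9.84 hr = 0.009064 Ah

I=9.2118e-04 A, Q=0.009064 Ah


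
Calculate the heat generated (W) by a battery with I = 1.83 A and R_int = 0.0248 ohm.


Q = I^2 * R = 1.83^2 * 0.0248 = 0.08305 W

0.08305 W


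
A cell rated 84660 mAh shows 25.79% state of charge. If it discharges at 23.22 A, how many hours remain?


Convert: C_total = 84660 mAh = 84.66 Ah
Step 1: remaining = SOC/100 * C_total = 25.79/100 * 84.66 = 21.834 Ah
Step 2: t = remaining / I = 21.834 / 23.22 = 0.9403 hr

0.9403 hr


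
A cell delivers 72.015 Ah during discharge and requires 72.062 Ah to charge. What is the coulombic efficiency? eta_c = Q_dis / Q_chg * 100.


Coulombic efficiency = 72.015/72.062 * 100% = 99.93%

99.93%


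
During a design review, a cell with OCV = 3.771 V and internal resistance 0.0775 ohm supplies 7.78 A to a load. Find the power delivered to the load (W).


Step 1: V_terminal = OCV - I*R = 3.771 - 7.78 * 0.0775 = 3.1681 V
Step 2: P_out = V_terminal * I = 3.1681 * 7.78 = 24.65 W

24.65 W


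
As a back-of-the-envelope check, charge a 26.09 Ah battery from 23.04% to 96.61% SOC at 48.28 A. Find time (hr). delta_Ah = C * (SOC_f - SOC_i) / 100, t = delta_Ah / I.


Step 1: dSOC = 96.61% - 23.04% = 73.57%
Step 2: delta_Ah = 26.09 * 73.57 / 100 = 19.194 Ah
Step 3: t = 19.194 / 48.28 = 0.3976 hr

0.3976 hr


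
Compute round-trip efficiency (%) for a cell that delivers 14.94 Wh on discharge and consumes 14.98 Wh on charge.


Round-trip efficiency = 14.94/14.98 * 100% = 99.73%

99.73%


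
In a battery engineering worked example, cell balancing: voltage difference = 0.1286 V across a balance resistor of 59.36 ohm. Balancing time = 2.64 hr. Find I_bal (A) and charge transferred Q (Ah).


I_bal = dV / R = 0.1286 / 59.36 = 0.0021664 A
Q = I_bal * t = 0.0021664 * 2.64 = 0.005719 Ah

I=0.0021664 A, Q=0.005719 Ah


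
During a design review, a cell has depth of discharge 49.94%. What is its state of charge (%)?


SOC = 100 - DOD = 100 - 49.94 = 50.06%

50.06%


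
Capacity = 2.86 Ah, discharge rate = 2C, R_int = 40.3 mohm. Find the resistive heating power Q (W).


Convert: R = 40.3 mohm = 0.0403 ohm
Step 1: I = C_rate * capacity = 2 * 2.86 = 5.72 A
Step 2: Q = I^2 * R = 5.72^2 * 0.0403 = 32.718 * 0.0403 = 1.319 W

1.319 W


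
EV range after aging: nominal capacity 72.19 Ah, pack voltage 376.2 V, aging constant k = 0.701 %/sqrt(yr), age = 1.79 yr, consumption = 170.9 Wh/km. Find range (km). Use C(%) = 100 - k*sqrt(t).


Step 1: capacity retention = 100 - 0.701 * sqrt(1.79) = 100 - 0.701 * 1.3379 = 99.062%
Step 2: C_now = 72.19 * 99.062/100 = 71.513 Ah
Step 3: E_pack = V * C_now = 376.2 * 71.513 = 26903 Wh
Step 4: range = E_pack / consumption = 26903 / 170.9 = 157.4 km

157.4 km


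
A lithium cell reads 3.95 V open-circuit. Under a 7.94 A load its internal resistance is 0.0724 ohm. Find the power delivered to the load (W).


Step 1: V_terminal = OCV - I*R = 3.95 - 7.94 * 0.0724 = 3.3751 V
Step 2: P_out = V_terminal * I = 3.3751 * 7.94 = 26.80 W

26.80 W


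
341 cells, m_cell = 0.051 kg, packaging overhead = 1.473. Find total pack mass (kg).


m_pack = n * m_cell * overhead = 341 * 0.051 * 1.473 = 25.62 kg

25.62 kg


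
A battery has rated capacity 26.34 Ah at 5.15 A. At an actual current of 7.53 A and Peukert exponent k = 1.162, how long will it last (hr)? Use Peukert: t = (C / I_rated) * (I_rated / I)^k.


t_rated = C / I_rated = 26.34 / 5.15 = 5.1146 hr
(I_rated/I)^k = (0.68393)^1.162 = 0.64311
t = t_rated * (I_rated/I)^k = 5.1146 * 0.64311 = 3.289 hr

3.289 hr


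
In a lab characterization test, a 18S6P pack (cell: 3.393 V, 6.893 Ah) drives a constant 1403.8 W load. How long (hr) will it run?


Step 1: E_pack = Ns * V_cell * Np * C_cell = 18 * 3.393 * 6 * 6.893 = 2525.9 Wh
Step 2: t = E_pack / P = 2525.9 / 1403.8 = 1.799 hr

1.799 hr


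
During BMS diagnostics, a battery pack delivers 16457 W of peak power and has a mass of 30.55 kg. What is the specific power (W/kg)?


Specific power = 16457 W / 30.55 kg = 538.7 W/kg

538.7 W/kg


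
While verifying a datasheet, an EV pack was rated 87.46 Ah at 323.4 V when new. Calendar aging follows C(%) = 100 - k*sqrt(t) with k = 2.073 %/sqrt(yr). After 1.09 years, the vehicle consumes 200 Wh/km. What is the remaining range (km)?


Step 1: capacity retention = 100 - 2.073 * sqrt(1.09) = 100 - 2.073 * 1.044 = 97.836%
Step 2: C_now = 87.46 * 97.836/100 = 85.567 Ah
Step 3: E_pack = V * C_now = 323.4 * 85.567 = 27672 Wh
Step 4: range = E_pack / consumption = 27672 / 200 = 138.4 km

138.4 km


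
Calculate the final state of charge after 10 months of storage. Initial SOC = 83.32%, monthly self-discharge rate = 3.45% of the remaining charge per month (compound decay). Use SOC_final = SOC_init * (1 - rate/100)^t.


Monthly retention factor = 1 - 3.45/100 = 0.9655
Over 10 months: factor^10 = 0.70392
SOC_final = 83.32 * 0.70392 = 58.65%

58.65%


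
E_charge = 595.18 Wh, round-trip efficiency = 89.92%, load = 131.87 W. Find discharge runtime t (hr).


Step 1: E_discharge = eta/100 * E_charge = 89.92/100 * 595.18 = 535.19 Wh
Step 2: t = E_discharge / P = 535.19 / 131.87 = 4.058 hr

4.058 hr


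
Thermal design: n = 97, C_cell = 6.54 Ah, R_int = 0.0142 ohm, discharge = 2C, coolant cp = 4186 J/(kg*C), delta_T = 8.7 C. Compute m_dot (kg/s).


Step 1: I = 2 * 6.54 = 13.08 A
Step 2: Q_cell = I^2 * R = 13.08^2 * 0.0142 = 2.4294 W
Step 3: Q_total = 97 * 2.4294 = 235.65 W
Step 4: m_dot = Q_total / (cp * dT) = 235.65 / (4186 * 8.7) = 0.006471 kg/s

0.006471 kg/s


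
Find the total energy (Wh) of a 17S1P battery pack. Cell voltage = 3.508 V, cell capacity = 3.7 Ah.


V_pack = 17 * 3.508 = 59.636 V
C_pack = 1 * 3.7 = 3.7 Ah
E = V_pack * C_pack = 59.636 * 3.7 = 220.7 Wh

220.7 Wh


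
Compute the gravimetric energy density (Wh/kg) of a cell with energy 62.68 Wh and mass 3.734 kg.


Specific energy = 62.68 Wh / 3.734 kg = 16.79 Wh/kg

16.79 Wh/kg


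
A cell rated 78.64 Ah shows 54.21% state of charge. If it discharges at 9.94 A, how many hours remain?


Step 1: remaining = SOC/100 * C_total = 54.21/100 * 78.64 = 42.631 Ah
Step 2: t = remaining / I = 42.631 / 9.94 = 4.289 hr

4.289 hr


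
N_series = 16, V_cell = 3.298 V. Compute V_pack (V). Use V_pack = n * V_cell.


With 16 cells in series at 3.298 V each, V_pack = 52.768 V

52.768 V


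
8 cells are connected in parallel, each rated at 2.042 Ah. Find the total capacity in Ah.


Parallel capacities add: 8 * 2.042 Ah = 16.336 Ah

16.336 Ah


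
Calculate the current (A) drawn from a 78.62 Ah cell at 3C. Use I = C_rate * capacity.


I = C_rate * capacity = 3 * 78.62 = 235.86 A

235.86 A


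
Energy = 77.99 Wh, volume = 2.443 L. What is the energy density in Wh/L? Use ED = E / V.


ED = E / V = 77.99 / 2.443 = 31.92 Wh/L

31.92 Wh/L


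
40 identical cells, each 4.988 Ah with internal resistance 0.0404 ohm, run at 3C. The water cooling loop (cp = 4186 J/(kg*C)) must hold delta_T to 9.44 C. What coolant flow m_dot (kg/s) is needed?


Step 1: I = 3 * 4.988 = 14.964 A
Step 2: Q_cell = I^2 * R = 14.964^2 * 0.0404 = 9.0464 W
Step 3: Q_total = 40 * 9.0464 = 361.86 W
Step 4: m_dot = Q_total / (cp * dT) = 361.86 / (4186 * 9.44) = 0.009157 kg/s

0.009157 kg/s


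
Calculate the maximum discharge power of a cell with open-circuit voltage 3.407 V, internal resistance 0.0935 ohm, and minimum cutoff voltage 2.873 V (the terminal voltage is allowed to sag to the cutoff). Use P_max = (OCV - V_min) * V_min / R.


P_max = (OCV - V_min) * V_min / R = (3.407 - 2.873) * 2.873 / 0.0935 = 0.534 * 2.873 / 0.0935 = 16.41 W

16.41 W


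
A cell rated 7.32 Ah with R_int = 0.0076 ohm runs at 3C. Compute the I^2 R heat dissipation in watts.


Step 1: I = C_rate * capacity = 3 * 7.32 = 21.96 A
Step 2: Q = I^2 * R = 21.96^2 * 0.0076 = 482.24 * 0.0076 = 3.665 W

3.665 W


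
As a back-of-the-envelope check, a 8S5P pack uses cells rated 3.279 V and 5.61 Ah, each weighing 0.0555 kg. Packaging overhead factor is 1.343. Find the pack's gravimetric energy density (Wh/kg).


Step 1: V_pack = 8 * 3.279 = 26.232 V
Step 2: C_pack = 5 * 5.61 = 28.05 Ah
Step 3: E_pack = V_pack * C_pack = 26.232 * 28.05 = 735.81 Wh
Step 4: m_pack = 8 * 5 * 0.0555 * 1.343 = 2.9815 kg
Step 5: ED = E_pack / m_pack = 735.81 / 2.9815 = 246.8 Wh/kg

246.8 Wh/kg


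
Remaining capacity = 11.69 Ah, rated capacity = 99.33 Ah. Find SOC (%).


SOC% = 11.69 / 99.33 * 100 = 11.77%

11.77%


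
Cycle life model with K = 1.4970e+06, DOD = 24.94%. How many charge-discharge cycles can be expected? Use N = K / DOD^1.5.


DOD^1.5 = 124.55
N = K / DOD^1.5 = 1.4970e+06 / 124.55 = 12020

12020 cycles


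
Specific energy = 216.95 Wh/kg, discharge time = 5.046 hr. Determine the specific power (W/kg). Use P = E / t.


Specific power = 216.95 Wh/kg / 5.046 hr = 42.99 W/kg

42.99 W/kg


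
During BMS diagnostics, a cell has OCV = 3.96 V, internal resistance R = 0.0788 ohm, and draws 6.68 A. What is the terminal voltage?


IR drop = 6.68 * 0.0788 = 0.52638 V
V = 3.96 - 0.52638 = 3.434 V

3.434 V


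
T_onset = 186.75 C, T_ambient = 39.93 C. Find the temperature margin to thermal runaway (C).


Safety margin = 186.75 C - 39.93 C = 146.82 C

146.82 C


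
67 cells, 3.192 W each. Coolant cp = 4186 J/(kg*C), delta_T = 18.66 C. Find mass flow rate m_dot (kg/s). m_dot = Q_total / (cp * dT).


Step 1: Total heat Q = 67 * 3.192 W = 213.86 W
Step 2: denom = cp * dT = 4186 * 18.66 = 78111
Step 3: m_dot = 213.86 / 78111 = 0.002738 kg/s

0.002738 kg/s


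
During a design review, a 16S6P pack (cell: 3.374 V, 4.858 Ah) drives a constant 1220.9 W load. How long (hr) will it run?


Step 1: E_pack = Ns * V_cell * Np * C_cell = 16 * 3.374 * 6 * 4.858 = 1573.5 Wh
Step 2: t = E_pack / P = 1573.5 / 1220.9 = 1.289 hr

1.289 hr


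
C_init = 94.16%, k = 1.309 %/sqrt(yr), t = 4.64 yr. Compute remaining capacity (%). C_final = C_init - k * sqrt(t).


Step 1: sqrt(4.64 yr) = 2.1541
Step 2: drop = 1.309 * 2.1541 = 2.8197
Step 3: C_final = 94.16 - 2.8197 = 91.34%

91.34%


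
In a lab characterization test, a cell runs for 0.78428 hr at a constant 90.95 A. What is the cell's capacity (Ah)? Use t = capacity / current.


C = I * t = 90.95 * 0.78428 = 71.33 Ah

71.33 Ah


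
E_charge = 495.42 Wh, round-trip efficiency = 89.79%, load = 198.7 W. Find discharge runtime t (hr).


Step 1: E_discharge = eta/100 * E_charge = 89.79/100 * 495.42 = 444.84 Wh
Step 2: t = E_discharge / P = 444.84 / 198.7 = 2.239 hr

2.239 hr
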